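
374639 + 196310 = 570949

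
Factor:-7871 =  - 17^1*463^1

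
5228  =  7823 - 2595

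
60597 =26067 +34530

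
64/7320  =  8/915 = 0.01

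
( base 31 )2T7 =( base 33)2JN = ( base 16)b0c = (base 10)2828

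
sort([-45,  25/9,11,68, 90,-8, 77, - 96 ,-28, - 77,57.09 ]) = [ - 96, - 77, -45 , - 28,-8,25/9, 11,  57.09,  68 , 77,  90] 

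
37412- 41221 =- 3809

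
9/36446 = 9/36446 =0.00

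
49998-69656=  - 19658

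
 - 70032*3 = -210096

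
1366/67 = 1366/67  =  20.39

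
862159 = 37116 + 825043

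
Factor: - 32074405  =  -5^1 * 11^1 * 583171^1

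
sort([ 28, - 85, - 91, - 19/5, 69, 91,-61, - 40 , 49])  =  [ - 91, - 85  , - 61,  -  40, - 19/5,  28,49, 69,91 ]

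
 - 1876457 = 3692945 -5569402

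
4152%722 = 542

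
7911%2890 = 2131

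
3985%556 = 93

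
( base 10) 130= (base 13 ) a0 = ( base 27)4m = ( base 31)46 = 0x82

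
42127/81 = 520 + 7/81 = 520.09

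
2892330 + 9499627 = 12391957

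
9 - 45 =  - 36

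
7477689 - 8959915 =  - 1482226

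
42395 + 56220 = 98615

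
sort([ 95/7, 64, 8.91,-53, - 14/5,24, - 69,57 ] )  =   [  -  69, - 53,-14/5,8.91 , 95/7, 24,57,64]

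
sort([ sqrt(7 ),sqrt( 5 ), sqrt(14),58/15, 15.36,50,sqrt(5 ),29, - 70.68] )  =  [  -  70.68,sqrt (5 ),sqrt( 5) , sqrt(7 ),sqrt(14 ),  58/15,15.36,29 , 50] 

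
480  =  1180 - 700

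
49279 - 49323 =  -44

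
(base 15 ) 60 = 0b1011010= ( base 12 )76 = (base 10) 90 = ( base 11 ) 82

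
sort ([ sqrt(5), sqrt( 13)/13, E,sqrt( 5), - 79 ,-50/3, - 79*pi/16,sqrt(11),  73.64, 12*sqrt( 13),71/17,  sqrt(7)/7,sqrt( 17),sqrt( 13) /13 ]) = [ - 79 , - 50/3, - 79* pi/16, sqrt( 13) /13,sqrt( 13)/13, sqrt( 7)/7, sqrt( 5) , sqrt(5), E,sqrt( 11) , sqrt( 17),  71/17,12  *  sqrt(13), 73.64]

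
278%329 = 278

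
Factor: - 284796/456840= -293/470 = - 2^ ( - 1)*5^( - 1 )*47^( -1) *293^1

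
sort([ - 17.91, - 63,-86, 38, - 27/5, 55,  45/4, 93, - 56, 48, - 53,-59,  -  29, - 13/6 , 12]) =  [  -  86, - 63, - 59,  -  56, - 53,  -  29, - 17.91 , - 27/5,  -  13/6, 45/4, 12, 38,48, 55, 93 ] 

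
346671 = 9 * 38519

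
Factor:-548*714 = -391272 = - 2^3*3^1*7^1*17^1 * 137^1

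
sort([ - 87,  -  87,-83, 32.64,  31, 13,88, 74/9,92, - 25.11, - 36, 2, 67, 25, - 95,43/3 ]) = [  -  95, - 87, - 87,-83, - 36,  -  25.11, 2,  74/9,  13, 43/3, 25, 31, 32.64, 67,  88,92]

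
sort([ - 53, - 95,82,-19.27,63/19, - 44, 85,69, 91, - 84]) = [ - 95, - 84,  -  53, - 44, - 19.27,63/19,69, 82,85  ,  91 ] 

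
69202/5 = 13840 + 2/5= 13840.40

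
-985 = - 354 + -631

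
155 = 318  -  163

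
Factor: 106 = 2^1*53^1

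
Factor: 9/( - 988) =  - 2^ ( - 2) * 3^2*13^( - 1)*19^ ( - 1)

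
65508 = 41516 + 23992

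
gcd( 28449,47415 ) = 9483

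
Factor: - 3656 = -2^3*457^1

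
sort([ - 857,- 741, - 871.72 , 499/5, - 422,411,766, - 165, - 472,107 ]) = [ - 871.72,-857, - 741, - 472, - 422,  -  165 , 499/5,107,  411,766 ]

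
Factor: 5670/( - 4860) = -7/6 = -2^ ( - 1) *3^( - 1)*7^1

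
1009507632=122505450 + 887002182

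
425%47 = 2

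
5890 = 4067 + 1823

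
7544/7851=7544/7851=0.96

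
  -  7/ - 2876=7/2876  =  0.00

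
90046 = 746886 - 656840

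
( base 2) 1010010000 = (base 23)15C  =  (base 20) 1cg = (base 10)656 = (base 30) LQ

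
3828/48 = 319/4 = 79.75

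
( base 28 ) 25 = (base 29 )23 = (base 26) 29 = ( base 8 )75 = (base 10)61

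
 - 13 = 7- 20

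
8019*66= 529254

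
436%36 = 4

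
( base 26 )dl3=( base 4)2101321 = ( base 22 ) j69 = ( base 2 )10010001111001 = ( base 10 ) 9337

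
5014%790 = 274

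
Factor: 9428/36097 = 2^2*2357^1*36097^ ( - 1 ) 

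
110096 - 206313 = - 96217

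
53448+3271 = 56719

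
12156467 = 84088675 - 71932208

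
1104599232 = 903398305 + 201200927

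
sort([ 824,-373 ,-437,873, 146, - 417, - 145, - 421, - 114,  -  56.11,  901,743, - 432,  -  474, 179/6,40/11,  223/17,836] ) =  [ - 474, - 437 , - 432 , - 421 , - 417, - 373, - 145, - 114, - 56.11,40/11,223/17,179/6,  146, 743, 824, 836 , 873,901 ] 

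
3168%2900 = 268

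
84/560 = 3/20 = 0.15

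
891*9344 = 8325504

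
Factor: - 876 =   -  2^2*3^1*73^1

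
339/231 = 113/77 = 1.47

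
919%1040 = 919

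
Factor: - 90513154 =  - 2^1 *127^1*356351^1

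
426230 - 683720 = -257490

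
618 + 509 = 1127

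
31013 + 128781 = 159794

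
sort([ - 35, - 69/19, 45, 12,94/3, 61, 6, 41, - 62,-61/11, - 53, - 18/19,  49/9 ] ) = [- 62, - 53, - 35, - 61/11, - 69/19, -18/19, 49/9, 6, 12,94/3, 41,45, 61]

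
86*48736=4191296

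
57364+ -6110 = 51254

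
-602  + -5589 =-6191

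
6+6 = 12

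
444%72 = 12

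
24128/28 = 861 + 5/7 = 861.71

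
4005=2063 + 1942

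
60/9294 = 10/1549 = 0.01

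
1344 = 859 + 485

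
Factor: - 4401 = -3^3 * 163^1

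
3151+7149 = 10300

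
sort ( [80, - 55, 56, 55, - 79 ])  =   [  -  79 ,-55, 55, 56, 80 ] 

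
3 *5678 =17034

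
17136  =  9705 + 7431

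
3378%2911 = 467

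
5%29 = 5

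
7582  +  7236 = 14818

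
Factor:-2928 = -2^4 * 3^1*61^1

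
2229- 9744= - 7515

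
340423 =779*437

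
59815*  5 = 299075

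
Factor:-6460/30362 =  - 10/47 = - 2^1*5^1*  47^(-1 ) 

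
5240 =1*5240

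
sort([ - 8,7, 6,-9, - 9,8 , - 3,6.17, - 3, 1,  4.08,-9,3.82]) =[-9, - 9,-9, - 8, -3 , - 3,1, 3.82, 4.08 , 6, 6.17 , 7  ,  8]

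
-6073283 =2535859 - 8609142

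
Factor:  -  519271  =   -23^1*107^1*211^1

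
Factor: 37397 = 37397^1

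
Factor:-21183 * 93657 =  - 3^2*23^1 *307^1*31219^1= - 1983936231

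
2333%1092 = 149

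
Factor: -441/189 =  - 3^( - 1)*7^1 = - 7/3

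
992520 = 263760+728760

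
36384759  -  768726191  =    -  732341432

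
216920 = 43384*5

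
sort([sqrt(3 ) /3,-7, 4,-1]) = [ - 7, - 1,sqrt( 3 )/3, 4 ]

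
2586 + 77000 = 79586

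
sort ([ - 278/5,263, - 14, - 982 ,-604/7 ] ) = [ - 982, - 604/7, - 278/5, - 14, 263] 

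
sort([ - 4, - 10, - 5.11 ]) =[ - 10,  -  5.11, - 4]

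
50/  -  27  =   - 50/27 = -1.85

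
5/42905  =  1/8581 = 0.00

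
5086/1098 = 4+347/549 =4.63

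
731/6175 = 731/6175 = 0.12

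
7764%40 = 4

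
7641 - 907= 6734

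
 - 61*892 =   -  54412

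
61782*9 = 556038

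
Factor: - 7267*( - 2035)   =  14788345 = 5^1*11^1*13^2*37^1*43^1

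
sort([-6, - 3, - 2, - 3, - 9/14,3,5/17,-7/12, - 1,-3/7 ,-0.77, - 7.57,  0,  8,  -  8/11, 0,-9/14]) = [ - 7.57 , - 6, - 3,- 3,-2,-1,-0.77, - 8/11, - 9/14, - 9/14,-7/12,-3/7,0,0, 5/17,3,8 ]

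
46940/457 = 102 + 326/457 = 102.71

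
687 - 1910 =-1223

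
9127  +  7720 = 16847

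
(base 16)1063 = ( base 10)4195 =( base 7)15142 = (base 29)4SJ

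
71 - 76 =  - 5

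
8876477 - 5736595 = 3139882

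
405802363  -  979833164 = - 574030801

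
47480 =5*9496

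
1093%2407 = 1093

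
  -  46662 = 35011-81673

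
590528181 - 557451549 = 33076632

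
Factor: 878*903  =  792834 = 2^1*3^1*7^1*43^1 * 439^1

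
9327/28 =9327/28 = 333.11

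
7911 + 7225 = 15136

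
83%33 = 17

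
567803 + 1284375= 1852178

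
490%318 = 172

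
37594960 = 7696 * 4885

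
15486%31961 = 15486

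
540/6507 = 20/241= 0.08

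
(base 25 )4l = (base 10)121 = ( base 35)3G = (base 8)171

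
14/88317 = 14/88317 = 0.00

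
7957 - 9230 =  - 1273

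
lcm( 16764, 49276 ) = 1626108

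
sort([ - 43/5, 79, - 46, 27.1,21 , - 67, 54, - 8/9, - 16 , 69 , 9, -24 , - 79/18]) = [ - 67, - 46, - 24, - 16,  -  43/5, - 79/18, - 8/9,9, 21,27.1 , 54, 69, 79 ]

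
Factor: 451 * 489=220539= 3^1*11^1*41^1*163^1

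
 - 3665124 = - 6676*549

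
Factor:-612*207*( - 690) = 87411960 = 2^3 * 3^5*5^1*17^1*23^2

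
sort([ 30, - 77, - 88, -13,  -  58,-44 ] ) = [ -88, - 77, - 58, - 44, - 13,30]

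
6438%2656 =1126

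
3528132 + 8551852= 12079984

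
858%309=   240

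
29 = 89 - 60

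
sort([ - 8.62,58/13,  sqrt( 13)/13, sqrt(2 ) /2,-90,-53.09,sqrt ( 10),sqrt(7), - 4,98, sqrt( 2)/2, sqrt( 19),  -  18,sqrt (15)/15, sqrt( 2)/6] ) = [ - 90,-53.09,-18, - 8.62 , - 4, sqrt(2 ) /6,sqrt( 15 ) /15,sqrt(13 ) /13 , sqrt( 2) /2 , sqrt( 2)/2, sqrt(7) , sqrt( 10), sqrt( 19), 58/13,98 ] 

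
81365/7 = 81365/7 = 11623.57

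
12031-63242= - 51211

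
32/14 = 16/7  =  2.29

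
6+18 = 24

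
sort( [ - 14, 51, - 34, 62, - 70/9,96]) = [ - 34 , - 14, - 70/9, 51,62 , 96]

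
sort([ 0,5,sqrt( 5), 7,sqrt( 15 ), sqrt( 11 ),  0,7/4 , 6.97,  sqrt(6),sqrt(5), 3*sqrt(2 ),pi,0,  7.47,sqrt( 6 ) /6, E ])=[ 0,  0  ,  0,sqrt( 6)/6,7/4,sqrt( 5),sqrt(5),sqrt( 6 ),E,pi,sqrt(11), sqrt( 15 ),3*sqrt(2 ) , 5,6.97,7,7.47] 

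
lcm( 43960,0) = 0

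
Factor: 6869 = 6869^1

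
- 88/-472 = 11/59 = 0.19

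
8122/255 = 8122/255 = 31.85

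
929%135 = 119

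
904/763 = 1+141/763 = 1.18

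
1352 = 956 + 396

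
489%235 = 19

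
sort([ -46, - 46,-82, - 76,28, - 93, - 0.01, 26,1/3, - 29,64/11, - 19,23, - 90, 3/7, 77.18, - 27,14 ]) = [ - 93, - 90, - 82, - 76 , - 46, -46 , - 29,  -  27 ,-19, - 0.01, 1/3, 3/7,64/11, 14, 23, 26, 28, 77.18]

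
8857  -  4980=3877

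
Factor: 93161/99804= 2^( - 2 )*3^( - 1)*59^1*1579^1 * 8317^ (  -  1)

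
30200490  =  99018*305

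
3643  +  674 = 4317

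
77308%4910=3658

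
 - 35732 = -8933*4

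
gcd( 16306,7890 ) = 526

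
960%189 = 15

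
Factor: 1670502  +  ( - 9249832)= - 2^1  *  5^1 * 11^1 * 68903^1 = - 7579330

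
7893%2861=2171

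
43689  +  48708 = 92397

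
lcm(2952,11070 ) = 44280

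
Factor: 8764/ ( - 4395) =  - 2^2*3^( - 1)*5^( - 1)*7^1*293^( -1 )*313^1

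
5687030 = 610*9323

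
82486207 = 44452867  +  38033340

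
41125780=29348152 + 11777628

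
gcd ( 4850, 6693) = 97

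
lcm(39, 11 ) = 429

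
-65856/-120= 548 + 4/5  =  548.80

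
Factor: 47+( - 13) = 34 = 2^1*17^1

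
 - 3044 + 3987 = 943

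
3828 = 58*66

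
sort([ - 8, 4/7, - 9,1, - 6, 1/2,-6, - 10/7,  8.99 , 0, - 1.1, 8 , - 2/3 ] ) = [- 9,-8, - 6, - 6,- 10/7, - 1.1,-2/3, 0, 1/2,4/7,1, 8 , 8.99 ] 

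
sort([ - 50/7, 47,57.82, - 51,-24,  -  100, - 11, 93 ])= [ -100, - 51 , - 24, - 11, - 50/7, 47, 57.82, 93 ]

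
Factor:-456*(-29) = 13224   =  2^3*3^1*19^1 *29^1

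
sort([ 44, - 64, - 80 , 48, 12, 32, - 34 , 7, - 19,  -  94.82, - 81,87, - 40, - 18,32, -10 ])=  [ - 94.82, - 81, - 80, - 64, - 40, - 34, - 19, - 18, -10,7,12,32, 32,44, 48 , 87] 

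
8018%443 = 44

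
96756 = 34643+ 62113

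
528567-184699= 343868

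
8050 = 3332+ 4718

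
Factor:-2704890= -2^1*3^1*5^1*90163^1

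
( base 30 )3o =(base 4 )1302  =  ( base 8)162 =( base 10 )114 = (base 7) 222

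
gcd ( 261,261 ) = 261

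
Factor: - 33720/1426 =-2^2*3^1*5^1*23^(  -  1)*31^(-1)*281^1 = -16860/713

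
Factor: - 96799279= -617^1*156887^1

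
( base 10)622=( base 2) 1001101110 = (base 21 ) 18D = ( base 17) 22A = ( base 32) JE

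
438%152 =134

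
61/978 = 61/978 = 0.06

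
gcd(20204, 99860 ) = 4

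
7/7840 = 1/1120  =  0.00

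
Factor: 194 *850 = 164900 = 2^2*5^2*17^1*97^1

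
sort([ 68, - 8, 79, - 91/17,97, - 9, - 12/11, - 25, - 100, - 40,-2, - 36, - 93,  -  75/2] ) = [ - 100, - 93,-40, - 75/2,-36 ,-25,  -  9, - 8, - 91/17, - 2,-12/11, 68, 79 , 97]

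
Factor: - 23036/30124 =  - 13/17 = - 13^1*17^( - 1 )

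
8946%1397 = 564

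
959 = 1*959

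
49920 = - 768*( - 65) 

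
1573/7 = 1573/7 = 224.71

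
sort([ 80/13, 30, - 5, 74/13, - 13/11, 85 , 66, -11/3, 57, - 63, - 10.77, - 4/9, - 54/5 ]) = [ - 63, - 54/5, - 10.77 , - 5, - 11/3, - 13/11, - 4/9,74/13,80/13, 30,57, 66  ,  85]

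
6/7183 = 6/7183 = 0.00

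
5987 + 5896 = 11883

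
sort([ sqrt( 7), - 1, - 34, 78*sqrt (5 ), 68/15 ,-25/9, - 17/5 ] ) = [-34 ,-17/5  , - 25/9, - 1 , sqrt(7 ),  68/15,78 * sqrt( 5) ]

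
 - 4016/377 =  - 11 + 131/377 =- 10.65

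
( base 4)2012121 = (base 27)BLF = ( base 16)2199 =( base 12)4B89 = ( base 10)8601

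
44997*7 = 314979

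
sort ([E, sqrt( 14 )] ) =[ E,sqrt(14 ) ]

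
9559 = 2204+7355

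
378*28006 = 10586268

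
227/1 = 227= 227.00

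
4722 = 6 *787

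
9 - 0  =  9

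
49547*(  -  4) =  - 198188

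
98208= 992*99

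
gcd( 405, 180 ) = 45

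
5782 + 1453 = 7235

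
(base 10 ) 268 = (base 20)D8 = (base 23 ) BF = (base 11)224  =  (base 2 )100001100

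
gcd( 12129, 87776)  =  13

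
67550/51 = 1324 + 26/51   =  1324.51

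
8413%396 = 97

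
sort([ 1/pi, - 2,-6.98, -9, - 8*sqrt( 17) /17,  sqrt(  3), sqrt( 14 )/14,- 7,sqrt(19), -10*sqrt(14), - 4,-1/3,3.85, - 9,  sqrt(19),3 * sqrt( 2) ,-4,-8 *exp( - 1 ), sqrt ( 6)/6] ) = [ - 10*sqrt( 14 ),-9, - 9, - 7, - 6.98, - 4, - 4, - 8 * exp( - 1 ), - 2, - 8* sqrt(17)/17, - 1/3,sqrt(14)/14, 1/pi,sqrt(6 ) /6,  sqrt(3 ), 3.85,3*sqrt(2 ) , sqrt(19), sqrt(19 ) ]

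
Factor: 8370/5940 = 31/22=2^(- 1)*11^( - 1 )*31^1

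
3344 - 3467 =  -123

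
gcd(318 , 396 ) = 6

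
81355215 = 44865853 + 36489362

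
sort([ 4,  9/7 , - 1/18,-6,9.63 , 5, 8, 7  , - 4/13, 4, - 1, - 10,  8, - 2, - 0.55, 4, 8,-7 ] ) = [ - 10, - 7, - 6, - 2, - 1, - 0.55,-4/13,  -  1/18, 9/7,4,4, 4  ,  5,7,  8,8,  8,  9.63 ] 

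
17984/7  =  2569  +  1/7= 2569.14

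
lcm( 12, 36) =36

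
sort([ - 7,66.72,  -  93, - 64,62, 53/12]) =[ -93, - 64, - 7,  53/12,62, 66.72] 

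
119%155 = 119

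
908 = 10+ 898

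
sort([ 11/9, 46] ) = [ 11/9,46] 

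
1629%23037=1629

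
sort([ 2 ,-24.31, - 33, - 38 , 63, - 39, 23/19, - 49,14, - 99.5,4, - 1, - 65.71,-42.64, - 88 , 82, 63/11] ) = [ - 99.5, - 88, - 65.71 ,  -  49 , - 42.64, - 39 , - 38,-33 , - 24.31,- 1, 23/19, 2,4,63/11, 14, 63 , 82 ] 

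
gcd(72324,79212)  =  3444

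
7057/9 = 784+1/9 = 784.11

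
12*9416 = 112992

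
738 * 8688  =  6411744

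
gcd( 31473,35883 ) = 9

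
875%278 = 41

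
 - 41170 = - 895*46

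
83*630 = 52290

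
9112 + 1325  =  10437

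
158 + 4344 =4502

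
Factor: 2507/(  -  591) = -3^( - 1)*23^1*109^1*197^( - 1 )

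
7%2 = 1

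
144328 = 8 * 18041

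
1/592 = 1/592 = 0.00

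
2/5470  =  1/2735 = 0.00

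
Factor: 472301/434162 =2^( - 1 ) * 217081^( - 1) * 472301^1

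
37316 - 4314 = 33002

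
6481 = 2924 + 3557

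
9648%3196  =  60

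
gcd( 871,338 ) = 13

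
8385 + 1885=10270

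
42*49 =2058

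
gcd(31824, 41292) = 36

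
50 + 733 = 783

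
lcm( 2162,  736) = 34592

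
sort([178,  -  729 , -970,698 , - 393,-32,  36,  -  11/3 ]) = [-970,-729 , - 393  , - 32,  -  11/3 , 36, 178 , 698] 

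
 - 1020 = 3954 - 4974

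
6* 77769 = 466614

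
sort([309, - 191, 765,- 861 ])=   [-861, -191 , 309, 765 ]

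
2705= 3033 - 328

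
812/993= 812/993 = 0.82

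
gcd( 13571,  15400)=1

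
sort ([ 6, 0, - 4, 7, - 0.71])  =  [ - 4, - 0.71,0,6, 7]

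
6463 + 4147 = 10610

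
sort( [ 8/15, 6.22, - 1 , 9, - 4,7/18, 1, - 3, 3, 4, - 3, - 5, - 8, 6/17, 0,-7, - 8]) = [ - 8 , - 8,- 7 , - 5, - 4, - 3,-3,-1, 0 , 6/17 , 7/18, 8/15, 1,3,  4,6.22, 9 ]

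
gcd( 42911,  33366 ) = 83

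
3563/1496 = 2 + 571/1496 = 2.38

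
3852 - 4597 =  - 745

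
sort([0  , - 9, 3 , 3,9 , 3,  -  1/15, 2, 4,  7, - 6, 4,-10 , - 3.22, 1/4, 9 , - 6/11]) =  [-10, - 9 ,  -  6, - 3.22, - 6/11,  -  1/15, 0, 1/4, 2, 3, 3,3, 4, 4,7,  9, 9] 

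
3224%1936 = 1288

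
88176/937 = 88176/937 = 94.10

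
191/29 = 191/29  =  6.59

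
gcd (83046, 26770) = 2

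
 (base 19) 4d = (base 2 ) 1011001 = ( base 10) 89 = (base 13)6B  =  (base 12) 75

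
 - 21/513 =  - 1+164/171 = - 0.04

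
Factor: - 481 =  - 13^1 *37^1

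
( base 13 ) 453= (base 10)744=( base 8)1350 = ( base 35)l9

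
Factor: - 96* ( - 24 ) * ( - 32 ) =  - 2^13*3^2 = -73728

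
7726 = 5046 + 2680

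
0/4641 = 0 = 0.00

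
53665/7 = 7666  +  3/7 = 7666.43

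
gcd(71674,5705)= 1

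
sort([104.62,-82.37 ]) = [ - 82.37,104.62]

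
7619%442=105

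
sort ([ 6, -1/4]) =[ - 1/4,6 ]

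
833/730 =833/730 = 1.14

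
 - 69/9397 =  - 1 + 9328/9397 = - 0.01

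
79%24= 7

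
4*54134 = 216536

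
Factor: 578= 2^1*17^2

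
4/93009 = 4/93009 =0.00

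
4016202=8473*474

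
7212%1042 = 960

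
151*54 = 8154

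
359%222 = 137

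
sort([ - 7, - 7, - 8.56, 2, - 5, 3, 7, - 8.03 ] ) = [-8.56 , - 8.03, - 7, - 7, -5, 2,3, 7] 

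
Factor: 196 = 2^2*7^2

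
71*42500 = 3017500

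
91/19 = 4+15/19 = 4.79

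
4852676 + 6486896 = 11339572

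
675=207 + 468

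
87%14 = 3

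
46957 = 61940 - 14983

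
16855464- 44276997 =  - 27421533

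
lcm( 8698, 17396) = 17396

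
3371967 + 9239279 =12611246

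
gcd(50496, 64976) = 16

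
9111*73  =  665103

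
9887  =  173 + 9714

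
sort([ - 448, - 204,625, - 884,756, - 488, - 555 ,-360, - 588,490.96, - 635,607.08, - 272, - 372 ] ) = [-884, - 635, - 588 , - 555, - 488, - 448 , - 372  , - 360, - 272, - 204, 490.96, 607.08,  625,756 ] 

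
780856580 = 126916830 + 653939750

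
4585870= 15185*302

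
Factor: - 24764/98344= - 2^(  -  1 )*19^ (-1) * 41^1  *  151^1 * 647^(- 1 ) = -6191/24586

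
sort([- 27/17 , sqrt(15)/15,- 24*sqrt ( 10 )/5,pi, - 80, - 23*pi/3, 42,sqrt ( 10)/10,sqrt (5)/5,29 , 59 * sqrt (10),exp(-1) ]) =[ - 80, - 23*pi/3, - 24 * sqrt(10 )/5, - 27/17,sqrt(15)/15,sqrt( 10 ) /10,exp( - 1),sqrt(5) /5,pi,29, 42, 59*sqrt( 10)]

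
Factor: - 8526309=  - 3^1*11^1*258373^1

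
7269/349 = 7269/349= 20.83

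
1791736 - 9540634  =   - 7748898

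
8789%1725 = 164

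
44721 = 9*4969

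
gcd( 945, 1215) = 135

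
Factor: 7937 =7937^1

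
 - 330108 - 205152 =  - 535260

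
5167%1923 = 1321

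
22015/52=423 + 19/52 = 423.37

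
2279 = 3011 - 732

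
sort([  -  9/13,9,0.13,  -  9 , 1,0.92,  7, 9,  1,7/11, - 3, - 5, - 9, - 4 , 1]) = [ - 9, - 9, - 5,-4, - 3, - 9/13, 0.13, 7/11, 0.92, 1,1,1,  7, 9, 9 ]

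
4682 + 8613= 13295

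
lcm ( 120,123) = 4920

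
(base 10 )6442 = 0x192a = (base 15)1d97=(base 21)ecg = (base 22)d6i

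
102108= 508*201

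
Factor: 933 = 3^1*311^1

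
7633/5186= 7633/5186  =  1.47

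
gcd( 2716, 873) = 97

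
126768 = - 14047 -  - 140815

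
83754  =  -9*( - 9306) 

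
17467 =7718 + 9749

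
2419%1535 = 884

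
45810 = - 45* ( - 1018)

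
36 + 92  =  128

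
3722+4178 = 7900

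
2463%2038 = 425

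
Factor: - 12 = -2^2*3^1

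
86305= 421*205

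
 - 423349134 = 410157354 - 833506488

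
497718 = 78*6381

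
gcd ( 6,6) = 6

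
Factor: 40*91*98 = 2^4*5^1* 7^3 * 13^1 = 356720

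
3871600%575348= 419512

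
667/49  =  667/49 = 13.61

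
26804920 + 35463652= 62268572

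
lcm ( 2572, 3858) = 7716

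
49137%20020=9097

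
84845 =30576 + 54269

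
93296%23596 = 22508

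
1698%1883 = 1698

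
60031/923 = 65 + 36/923 =65.04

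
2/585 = 2/585 = 0.00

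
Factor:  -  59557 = - 59557^1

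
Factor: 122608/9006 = 2^3  *  3^(-1 )*19^( - 1 )*97^1 = 776/57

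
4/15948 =1/3987 = 0.00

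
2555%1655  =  900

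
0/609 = 0  =  0.00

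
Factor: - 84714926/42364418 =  - 29^(  -  1 )*151^1*280513^1*730421^( -1)=- 42357463/21182209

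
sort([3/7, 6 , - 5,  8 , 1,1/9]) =[-5,1/9,3/7,1, 6, 8]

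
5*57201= 286005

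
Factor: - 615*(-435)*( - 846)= - 226326150 =- 2^1 * 3^4*5^2*29^1 * 41^1*47^1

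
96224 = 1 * 96224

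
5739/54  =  1913/18=106.28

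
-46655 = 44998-91653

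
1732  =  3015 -1283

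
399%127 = 18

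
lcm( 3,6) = 6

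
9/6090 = 3/2030 = 0.00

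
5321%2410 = 501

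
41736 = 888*47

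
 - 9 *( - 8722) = 78498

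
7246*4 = 28984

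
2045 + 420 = 2465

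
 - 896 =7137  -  8033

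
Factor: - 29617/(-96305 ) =5^( - 1 )*7^1*11^(-1 )*17^(-1 )*103^(-1 )*4231^1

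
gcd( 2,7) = 1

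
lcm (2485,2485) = 2485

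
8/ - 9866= - 1 + 4929/4933= -0.00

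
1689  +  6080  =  7769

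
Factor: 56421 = 3^2*6269^1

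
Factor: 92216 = 2^3 * 11527^1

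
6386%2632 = 1122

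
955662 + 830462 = 1786124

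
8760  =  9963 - 1203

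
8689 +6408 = 15097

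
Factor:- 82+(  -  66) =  - 2^2 * 37^1 = - 148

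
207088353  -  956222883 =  - 749134530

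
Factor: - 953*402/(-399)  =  2^1*7^( - 1 ) * 19^( - 1 )*  67^1*953^1 = 127702/133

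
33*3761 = 124113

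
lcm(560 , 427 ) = 34160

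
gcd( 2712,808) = 8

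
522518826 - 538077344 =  - 15558518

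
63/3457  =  63/3457 = 0.02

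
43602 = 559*78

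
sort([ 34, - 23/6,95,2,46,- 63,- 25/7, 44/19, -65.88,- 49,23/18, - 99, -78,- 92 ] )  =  [ - 99, - 92, - 78, - 65.88, - 63, - 49, - 23/6, - 25/7,23/18,2,44/19,  34 , 46,95]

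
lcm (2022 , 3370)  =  10110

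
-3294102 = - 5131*642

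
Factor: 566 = 2^1*283^1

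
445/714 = 445/714 = 0.62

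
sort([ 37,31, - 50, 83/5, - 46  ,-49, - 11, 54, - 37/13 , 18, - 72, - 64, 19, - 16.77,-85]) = [-85, - 72,  -  64, - 50,-49, -46, - 16.77 ,- 11, - 37/13, 83/5,  18  ,  19,31,37, 54 ] 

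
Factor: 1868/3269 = 2^2*7^( - 1 ) = 4/7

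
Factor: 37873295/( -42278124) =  - 2^ ( - 2 )*3^( - 1 )*5^1*7^( - 1)*23^1*37^(-1 )*61^( -1 )*223^ ( - 1 )*329333^1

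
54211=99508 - 45297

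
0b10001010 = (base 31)4E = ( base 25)5d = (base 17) 82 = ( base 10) 138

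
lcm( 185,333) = 1665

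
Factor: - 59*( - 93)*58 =2^1*3^1*29^1*31^1*59^1 = 318246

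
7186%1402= 176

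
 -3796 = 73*( - 52 )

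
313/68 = 4 + 41/68 = 4.60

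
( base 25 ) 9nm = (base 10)6222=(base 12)3726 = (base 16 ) 184E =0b1100001001110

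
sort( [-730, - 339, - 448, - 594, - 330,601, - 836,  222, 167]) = [ - 836, - 730,  -  594, - 448, - 339, - 330,167, 222 , 601]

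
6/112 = 3/56 = 0.05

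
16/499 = 16/499 = 0.03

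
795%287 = 221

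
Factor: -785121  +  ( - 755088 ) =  - 1540209   =  - 3^1* 11^2*4243^1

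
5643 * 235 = 1326105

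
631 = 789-158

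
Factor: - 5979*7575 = -45290925 =-  3^2*5^2*101^1*1993^1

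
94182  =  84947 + 9235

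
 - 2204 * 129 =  - 284316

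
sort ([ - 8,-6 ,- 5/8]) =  [ - 8, - 6,- 5/8]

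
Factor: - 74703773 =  - 74703773^1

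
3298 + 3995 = 7293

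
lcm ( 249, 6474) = 6474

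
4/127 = 4/127 = 0.03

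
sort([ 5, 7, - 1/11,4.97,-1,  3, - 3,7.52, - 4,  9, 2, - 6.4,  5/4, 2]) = [ - 6.4, - 4, - 3, - 1, - 1/11, 5/4,2, 2,3, 4.97,5,7, 7.52 , 9 ] 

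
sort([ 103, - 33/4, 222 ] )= [ - 33/4,103,222]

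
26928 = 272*99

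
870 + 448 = 1318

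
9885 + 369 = 10254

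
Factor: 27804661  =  27804661^1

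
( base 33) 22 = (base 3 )2112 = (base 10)68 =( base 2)1000100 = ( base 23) 2m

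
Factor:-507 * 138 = - 69966  =  - 2^1*3^2*13^2*23^1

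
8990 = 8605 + 385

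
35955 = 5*7191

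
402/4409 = 402/4409 = 0.09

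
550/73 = 7 + 39/73 = 7.53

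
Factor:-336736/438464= - 2^( - 1)*13^( - 1) * 31^( - 1) * 619^1 = - 619/806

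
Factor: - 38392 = - 2^3*4799^1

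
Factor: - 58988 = -2^2*14747^1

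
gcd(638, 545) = 1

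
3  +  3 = 6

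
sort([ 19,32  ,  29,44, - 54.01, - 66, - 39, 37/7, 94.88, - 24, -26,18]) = [ - 66,- 54.01, - 39, - 26,  -  24,37/7,18,19,29 , 32,44,94.88 ]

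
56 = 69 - 13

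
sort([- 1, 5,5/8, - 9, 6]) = [ - 9, - 1,5/8, 5, 6]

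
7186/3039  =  2 + 1108/3039=   2.36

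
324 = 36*9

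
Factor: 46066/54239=2^1 * 31^1*73^( - 1) =62/73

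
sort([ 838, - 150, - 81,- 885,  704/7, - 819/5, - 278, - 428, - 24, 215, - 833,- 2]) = [ - 885, - 833, - 428,-278, - 819/5, - 150, - 81, - 24, - 2,704/7 , 215,  838]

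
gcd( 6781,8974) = 1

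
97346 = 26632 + 70714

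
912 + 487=1399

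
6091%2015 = 46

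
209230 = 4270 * 49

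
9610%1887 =175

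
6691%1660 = 51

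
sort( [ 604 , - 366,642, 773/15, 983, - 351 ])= [- 366,-351,773/15, 604,642,983]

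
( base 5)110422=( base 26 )5IE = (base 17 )D63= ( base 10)3862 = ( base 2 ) 111100010110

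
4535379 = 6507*697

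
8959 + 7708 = 16667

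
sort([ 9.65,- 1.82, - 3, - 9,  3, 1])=[-9 ,- 3, - 1.82, 1, 3, 9.65 ] 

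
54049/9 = 54049/9 = 6005.44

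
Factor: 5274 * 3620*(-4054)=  - 2^4*3^2*5^1*181^1*293^1 * 2027^1 = - 77398481520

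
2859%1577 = 1282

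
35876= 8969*4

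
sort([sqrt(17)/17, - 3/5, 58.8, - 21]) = [-21, -3/5, sqrt(17)/17, 58.8]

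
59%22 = 15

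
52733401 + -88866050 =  - 36132649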